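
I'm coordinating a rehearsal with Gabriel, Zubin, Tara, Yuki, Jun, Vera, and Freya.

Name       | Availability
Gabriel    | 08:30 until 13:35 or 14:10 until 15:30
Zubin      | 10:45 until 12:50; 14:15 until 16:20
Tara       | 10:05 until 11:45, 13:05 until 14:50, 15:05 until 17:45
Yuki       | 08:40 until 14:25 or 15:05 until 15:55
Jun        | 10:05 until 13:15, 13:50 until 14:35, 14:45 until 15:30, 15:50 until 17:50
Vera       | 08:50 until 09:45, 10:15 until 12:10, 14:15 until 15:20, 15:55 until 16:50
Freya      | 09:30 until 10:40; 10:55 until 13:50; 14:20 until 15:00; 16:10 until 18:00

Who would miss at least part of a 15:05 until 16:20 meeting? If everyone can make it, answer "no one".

Freya, Gabriel, Jun, Vera, Yuki

Gabriel: not fully free for 15:05-16:20. Zubin: free for 15:05-16:20. Tara: free for 15:05-16:20. Yuki: not fully free for 15:05-16:20. Jun: not fully free for 15:05-16:20. Vera: not fully free for 15:05-16:20. Freya: not fully free for 15:05-16:20.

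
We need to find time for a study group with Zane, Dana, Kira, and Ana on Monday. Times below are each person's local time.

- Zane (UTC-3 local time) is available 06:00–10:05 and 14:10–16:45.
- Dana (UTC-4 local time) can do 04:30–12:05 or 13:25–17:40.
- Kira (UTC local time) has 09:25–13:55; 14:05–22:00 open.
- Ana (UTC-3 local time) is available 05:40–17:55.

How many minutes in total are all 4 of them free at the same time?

360

Zane in UTC: 09:00-13:05, 17:10-19:45 (add 3h to convert from UTC-3).
Dana in UTC: 08:30-16:05, 17:25-21:40 (add 4h to convert from UTC-4).
Kira in UTC: 09:25-13:55, 14:05-22:00.
Ana in UTC: 08:40-20:55 (add 3h to convert from UTC-3).
Zane ∩ Dana: 09:00-13:05, 17:25-19:45.
Zane ∩ Dana ∩ Kira: 09:25-13:05, 17:25-19:45.
Zane ∩ Dana ∩ Kira ∩ Ana: 09:25-13:05, 17:25-19:45.
So the common availability across everyone is 09:25-13:05, 17:25-19:45.
Summing the common windows: 220 + 140 = 360 minutes.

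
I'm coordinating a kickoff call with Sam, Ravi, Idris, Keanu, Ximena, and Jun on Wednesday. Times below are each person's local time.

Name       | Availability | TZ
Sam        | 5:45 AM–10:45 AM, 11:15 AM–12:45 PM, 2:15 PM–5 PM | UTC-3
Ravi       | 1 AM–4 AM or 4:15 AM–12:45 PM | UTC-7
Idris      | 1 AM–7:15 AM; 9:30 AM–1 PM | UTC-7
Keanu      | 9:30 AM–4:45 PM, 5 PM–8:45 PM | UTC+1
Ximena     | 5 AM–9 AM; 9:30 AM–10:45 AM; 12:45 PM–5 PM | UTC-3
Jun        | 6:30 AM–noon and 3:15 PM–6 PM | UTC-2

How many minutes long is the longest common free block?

Sam in UTC: 08:45-13:45, 14:15-15:45, 17:15-20:00 (add 3h to convert from UTC-3).
Ravi in UTC: 08:00-11:00, 11:15-19:45 (add 7h to convert from UTC-7).
Idris in UTC: 08:00-14:15, 16:30-20:00 (add 7h to convert from UTC-7).
Keanu in UTC: 08:30-15:45, 16:00-19:45 (subtract 1h to convert from UTC+1).
Ximena in UTC: 08:00-12:00, 12:30-13:45, 15:45-20:00 (add 3h to convert from UTC-3).
Jun in UTC: 08:30-14:00, 17:15-20:00 (add 2h to convert from UTC-2).
Sam ∩ Ravi: 08:45-11:00, 11:15-13:45, 14:15-15:45, 17:15-19:45.
Sam ∩ Ravi ∩ Idris: 08:45-11:00, 11:15-13:45, 17:15-19:45.
Sam ∩ Ravi ∩ Idris ∩ Keanu: 08:45-11:00, 11:15-13:45, 17:15-19:45.
Sam ∩ Ravi ∩ Idris ∩ Keanu ∩ Ximena: 08:45-11:00, 11:15-12:00, 12:30-13:45, 17:15-19:45.
Sam ∩ Ravi ∩ Idris ∩ Keanu ∩ Ximena ∩ Jun: 08:45-11:00, 11:15-12:00, 12:30-13:45, 17:15-19:45.
The longest is 17:15-19:45 at 150 minutes.

150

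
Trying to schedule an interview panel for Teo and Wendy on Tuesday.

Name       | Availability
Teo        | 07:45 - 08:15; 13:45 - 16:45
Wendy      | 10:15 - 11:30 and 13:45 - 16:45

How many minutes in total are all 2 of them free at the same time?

180

Teo ∩ Wendy: 13:45-16:45.
That's a single block of 180 minutes.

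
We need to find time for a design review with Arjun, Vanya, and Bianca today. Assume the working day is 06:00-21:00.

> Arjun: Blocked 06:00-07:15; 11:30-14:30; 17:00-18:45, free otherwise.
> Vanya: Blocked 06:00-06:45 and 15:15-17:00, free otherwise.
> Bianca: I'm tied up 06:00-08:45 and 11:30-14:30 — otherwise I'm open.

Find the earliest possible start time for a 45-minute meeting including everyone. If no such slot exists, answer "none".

Arjun free: 07:15-11:30, 14:30-17:00, 18:45-21:00 (invert busy blocks within the working day).
Vanya free: 06:45-15:15, 17:00-21:00 (invert busy blocks within the working day).
Bianca free: 08:45-11:30, 14:30-21:00 (invert busy blocks within the working day).
Arjun ∩ Vanya: 07:15-11:30, 14:30-15:15, 18:45-21:00.
Arjun ∩ Vanya ∩ Bianca: 08:45-11:30, 14:30-15:15, 18:45-21:00.
Those are the intersection windows.
The first common window of at least 45 minutes is 08:45-11:30, so the earliest start is 08:45.

08:45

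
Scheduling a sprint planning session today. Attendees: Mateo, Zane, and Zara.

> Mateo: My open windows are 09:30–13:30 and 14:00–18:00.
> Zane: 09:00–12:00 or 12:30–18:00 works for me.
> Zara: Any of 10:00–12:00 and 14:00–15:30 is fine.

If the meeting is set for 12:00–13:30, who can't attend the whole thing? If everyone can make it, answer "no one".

Zane, Zara

Mateo: free for 12:00-13:30. Zane: not fully free for 12:00-13:30. Zara: not fully free for 12:00-13:30.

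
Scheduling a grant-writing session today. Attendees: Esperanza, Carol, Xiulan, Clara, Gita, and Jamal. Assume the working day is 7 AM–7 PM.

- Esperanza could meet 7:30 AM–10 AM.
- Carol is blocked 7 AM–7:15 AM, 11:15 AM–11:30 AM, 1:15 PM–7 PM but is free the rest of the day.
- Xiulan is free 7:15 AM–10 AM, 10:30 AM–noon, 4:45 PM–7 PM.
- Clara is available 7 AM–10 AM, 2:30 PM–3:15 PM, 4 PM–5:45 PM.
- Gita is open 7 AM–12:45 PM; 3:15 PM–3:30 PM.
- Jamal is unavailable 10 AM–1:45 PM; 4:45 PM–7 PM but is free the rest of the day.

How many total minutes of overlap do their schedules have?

Esperanza free: 07:30-10:00.
Carol free: 07:15-11:15, 11:30-13:15 (invert busy blocks within the working day).
Xiulan free: 07:15-10:00, 10:30-12:00, 16:45-19:00.
Clara free: 07:00-10:00, 14:30-15:15, 16:00-17:45.
Gita free: 07:00-12:45, 15:15-15:30.
Jamal free: 07:00-10:00, 13:45-16:45 (invert busy blocks within the working day).
Esperanza ∩ Carol: 07:30-10:00.
Esperanza ∩ Carol ∩ Xiulan: 07:30-10:00.
Esperanza ∩ Carol ∩ Xiulan ∩ Clara: 07:30-10:00.
Esperanza ∩ Carol ∩ Xiulan ∩ Clara ∩ Gita: 07:30-10:00.
Esperanza ∩ Carol ∩ Xiulan ∩ Clara ∩ Gita ∩ Jamal: 07:30-10:00.
That's a single block of 150 minutes.

150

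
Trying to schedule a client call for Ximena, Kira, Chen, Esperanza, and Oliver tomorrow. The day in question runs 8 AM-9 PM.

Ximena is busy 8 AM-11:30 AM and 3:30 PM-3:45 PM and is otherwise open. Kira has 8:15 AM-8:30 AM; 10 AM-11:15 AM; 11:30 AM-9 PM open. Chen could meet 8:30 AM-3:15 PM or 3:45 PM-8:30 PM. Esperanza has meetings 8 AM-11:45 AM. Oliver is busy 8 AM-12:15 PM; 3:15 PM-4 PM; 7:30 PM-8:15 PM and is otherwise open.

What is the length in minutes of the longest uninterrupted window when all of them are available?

Ximena free: 11:30-15:30, 15:45-21:00 (invert busy blocks within the working day).
Kira free: 08:15-08:30, 10:00-11:15, 11:30-21:00.
Chen free: 08:30-15:15, 15:45-20:30.
Esperanza free: 11:45-21:00 (invert busy blocks within the working day).
Oliver free: 12:15-15:15, 16:00-19:30, 20:15-21:00 (invert busy blocks within the working day).
Ximena ∩ Kira: 11:30-15:30, 15:45-21:00.
Ximena ∩ Kira ∩ Chen: 11:30-15:15, 15:45-20:30.
Ximena ∩ Kira ∩ Chen ∩ Esperanza: 11:45-15:15, 15:45-20:30.
Ximena ∩ Kira ∩ Chen ∩ Esperanza ∩ Oliver: 12:15-15:15, 16:00-19:30, 20:15-20:30.
Those are the intersection windows.
The longest is 16:00-19:30 at 210 minutes.

210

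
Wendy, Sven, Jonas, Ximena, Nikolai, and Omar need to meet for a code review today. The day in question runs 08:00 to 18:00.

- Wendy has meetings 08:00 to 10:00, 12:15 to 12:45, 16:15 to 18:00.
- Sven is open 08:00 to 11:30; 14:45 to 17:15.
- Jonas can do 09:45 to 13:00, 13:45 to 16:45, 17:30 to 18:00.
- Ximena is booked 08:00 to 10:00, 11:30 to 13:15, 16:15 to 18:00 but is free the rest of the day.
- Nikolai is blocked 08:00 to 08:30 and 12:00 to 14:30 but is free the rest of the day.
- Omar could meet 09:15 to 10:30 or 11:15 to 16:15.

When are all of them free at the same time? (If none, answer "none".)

Wendy free: 10:00-12:15, 12:45-16:15 (invert busy blocks within the working day).
Sven free: 08:00-11:30, 14:45-17:15.
Jonas free: 09:45-13:00, 13:45-16:45, 17:30-18:00.
Ximena free: 10:00-11:30, 13:15-16:15 (invert busy blocks within the working day).
Nikolai free: 08:30-12:00, 14:30-18:00 (invert busy blocks within the working day).
Omar free: 09:15-10:30, 11:15-16:15.
Wendy ∩ Sven: 10:00-11:30, 14:45-16:15.
Wendy ∩ Sven ∩ Jonas: 10:00-11:30, 14:45-16:15.
Wendy ∩ Sven ∩ Jonas ∩ Ximena: 10:00-11:30, 14:45-16:15.
Wendy ∩ Sven ∩ Jonas ∩ Ximena ∩ Nikolai: 10:00-11:30, 14:45-16:15.
Wendy ∩ Sven ∩ Jonas ∩ Ximena ∩ Nikolai ∩ Omar: 10:00-10:30, 11:15-11:30, 14:45-16:15.

10:00-10:30, 11:15-11:30, 14:45-16:15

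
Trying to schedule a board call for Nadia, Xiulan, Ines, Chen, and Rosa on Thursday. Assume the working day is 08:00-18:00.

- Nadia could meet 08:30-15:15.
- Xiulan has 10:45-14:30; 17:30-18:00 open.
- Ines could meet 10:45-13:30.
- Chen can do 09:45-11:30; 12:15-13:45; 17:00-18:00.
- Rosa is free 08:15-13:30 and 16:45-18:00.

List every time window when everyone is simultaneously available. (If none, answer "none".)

Nadia ∩ Xiulan: 10:45-14:30.
Nadia ∩ Xiulan ∩ Ines: 10:45-13:30.
Nadia ∩ Xiulan ∩ Ines ∩ Chen: 10:45-11:30, 12:15-13:30.
Nadia ∩ Xiulan ∩ Ines ∩ Chen ∩ Rosa: 10:45-11:30, 12:15-13:30.
So the common availability across everyone is 10:45-11:30, 12:15-13:30.

10:45-11:30, 12:15-13:30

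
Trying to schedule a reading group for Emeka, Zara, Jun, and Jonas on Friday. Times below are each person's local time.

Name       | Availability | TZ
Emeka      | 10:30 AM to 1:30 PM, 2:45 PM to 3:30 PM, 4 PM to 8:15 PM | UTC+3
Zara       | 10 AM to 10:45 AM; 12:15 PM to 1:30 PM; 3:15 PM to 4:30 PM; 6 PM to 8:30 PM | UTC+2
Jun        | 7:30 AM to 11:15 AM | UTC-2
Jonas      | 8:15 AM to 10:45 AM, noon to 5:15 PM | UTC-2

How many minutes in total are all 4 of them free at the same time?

Emeka in UTC: 07:30-10:30, 11:45-12:30, 13:00-17:15 (subtract 3h to convert from UTC+3).
Zara in UTC: 08:00-08:45, 10:15-11:30, 13:15-14:30, 16:00-18:30 (subtract 2h to convert from UTC+2).
Jun in UTC: 09:30-13:15 (add 2h to convert from UTC-2).
Jonas in UTC: 10:15-12:45, 14:00-19:15 (add 2h to convert from UTC-2).
Emeka ∩ Zara: 08:00-08:45, 10:15-10:30, 13:15-14:30, 16:00-17:15.
Emeka ∩ Zara ∩ Jun: 10:15-10:30.
Emeka ∩ Zara ∩ Jun ∩ Jonas: 10:15-10:30.
That's a single block of 15 minutes.

15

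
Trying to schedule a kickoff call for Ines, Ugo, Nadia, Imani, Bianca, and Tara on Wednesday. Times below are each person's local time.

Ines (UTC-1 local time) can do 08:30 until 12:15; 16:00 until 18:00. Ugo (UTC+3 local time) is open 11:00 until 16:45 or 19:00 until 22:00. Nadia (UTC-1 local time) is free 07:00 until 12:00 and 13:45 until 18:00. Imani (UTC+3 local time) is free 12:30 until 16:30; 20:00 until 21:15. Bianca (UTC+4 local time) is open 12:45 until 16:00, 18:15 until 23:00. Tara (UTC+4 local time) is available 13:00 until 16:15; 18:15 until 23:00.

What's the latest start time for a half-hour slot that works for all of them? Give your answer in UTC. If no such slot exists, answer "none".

Ines in UTC: 09:30-13:15, 17:00-19:00 (add 1h to convert from UTC-1).
Ugo in UTC: 08:00-13:45, 16:00-19:00 (subtract 3h to convert from UTC+3).
Nadia in UTC: 08:00-13:00, 14:45-19:00 (add 1h to convert from UTC-1).
Imani in UTC: 09:30-13:30, 17:00-18:15 (subtract 3h to convert from UTC+3).
Bianca in UTC: 08:45-12:00, 14:15-19:00 (subtract 4h to convert from UTC+4).
Tara in UTC: 09:00-12:15, 14:15-19:00 (subtract 4h to convert from UTC+4).
Ines ∩ Ugo: 09:30-13:15, 17:00-19:00.
Ines ∩ Ugo ∩ Nadia: 09:30-13:00, 17:00-19:00.
Ines ∩ Ugo ∩ Nadia ∩ Imani: 09:30-13:00, 17:00-18:15.
Ines ∩ Ugo ∩ Nadia ∩ Imani ∩ Bianca: 09:30-12:00, 17:00-18:15.
Ines ∩ Ugo ∩ Nadia ∩ Imani ∩ Bianca ∩ Tara: 09:30-12:00, 17:00-18:15.
The last common window of at least 30 minutes is 17:00-18:15; a 30-minute meeting can start as late as 17:45 and still end by 18:15.

17:45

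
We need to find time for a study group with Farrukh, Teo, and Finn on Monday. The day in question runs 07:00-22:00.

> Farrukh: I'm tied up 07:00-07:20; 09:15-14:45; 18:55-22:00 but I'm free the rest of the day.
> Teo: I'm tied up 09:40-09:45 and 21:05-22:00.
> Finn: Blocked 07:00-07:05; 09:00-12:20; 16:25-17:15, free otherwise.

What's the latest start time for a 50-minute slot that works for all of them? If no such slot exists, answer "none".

18:05

Farrukh free: 07:20-09:15, 14:45-18:55 (invert busy blocks within the working day).
Teo free: 07:00-09:40, 09:45-21:05 (invert busy blocks within the working day).
Finn free: 07:05-09:00, 12:20-16:25, 17:15-22:00 (invert busy blocks within the working day).
Farrukh ∩ Teo: 07:20-09:15, 14:45-18:55.
Farrukh ∩ Teo ∩ Finn: 07:20-09:00, 14:45-16:25, 17:15-18:55.
The last common window of at least 50 minutes is 17:15-18:55; a 50-minute meeting can start as late as 18:05 and still end by 18:55.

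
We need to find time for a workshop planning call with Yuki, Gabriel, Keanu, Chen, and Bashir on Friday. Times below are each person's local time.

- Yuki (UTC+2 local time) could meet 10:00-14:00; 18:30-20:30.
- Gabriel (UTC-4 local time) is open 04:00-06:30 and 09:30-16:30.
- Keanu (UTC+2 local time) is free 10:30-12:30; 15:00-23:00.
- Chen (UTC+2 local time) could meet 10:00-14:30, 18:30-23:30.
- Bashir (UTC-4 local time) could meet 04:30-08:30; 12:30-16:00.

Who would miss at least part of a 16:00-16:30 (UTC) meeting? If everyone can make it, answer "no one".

Bashir, Chen, Yuki

Yuki in UTC: 08:00-12:00, 16:30-18:30 (subtract 2h to convert from UTC+2).
Gabriel in UTC: 08:00-10:30, 13:30-20:30 (add 4h to convert from UTC-4).
Keanu in UTC: 08:30-10:30, 13:00-21:00 (subtract 2h to convert from UTC+2).
Chen in UTC: 08:00-12:30, 16:30-21:30 (subtract 2h to convert from UTC+2).
Bashir in UTC: 08:30-12:30, 16:30-20:00 (add 4h to convert from UTC-4).
Yuki: not fully free for 16:00-16:30. Gabriel: free for 16:00-16:30. Keanu: free for 16:00-16:30. Chen: not fully free for 16:00-16:30. Bashir: not fully free for 16:00-16:30.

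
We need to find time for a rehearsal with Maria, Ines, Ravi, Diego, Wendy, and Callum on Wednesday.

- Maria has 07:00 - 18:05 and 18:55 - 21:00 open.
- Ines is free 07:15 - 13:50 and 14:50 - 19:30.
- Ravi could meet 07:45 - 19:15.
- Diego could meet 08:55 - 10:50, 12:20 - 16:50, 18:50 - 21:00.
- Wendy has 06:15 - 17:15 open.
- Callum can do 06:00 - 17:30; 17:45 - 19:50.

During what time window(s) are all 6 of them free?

Maria ∩ Ines: 07:15-13:50, 14:50-18:05, 18:55-19:30.
Maria ∩ Ines ∩ Ravi: 07:45-13:50, 14:50-18:05, 18:55-19:15.
Maria ∩ Ines ∩ Ravi ∩ Diego: 08:55-10:50, 12:20-13:50, 14:50-16:50, 18:55-19:15.
Maria ∩ Ines ∩ Ravi ∩ Diego ∩ Wendy: 08:55-10:50, 12:20-13:50, 14:50-16:50.
Maria ∩ Ines ∩ Ravi ∩ Diego ∩ Wendy ∩ Callum: 08:55-10:50, 12:20-13:50, 14:50-16:50.

08:55-10:50, 12:20-13:50, 14:50-16:50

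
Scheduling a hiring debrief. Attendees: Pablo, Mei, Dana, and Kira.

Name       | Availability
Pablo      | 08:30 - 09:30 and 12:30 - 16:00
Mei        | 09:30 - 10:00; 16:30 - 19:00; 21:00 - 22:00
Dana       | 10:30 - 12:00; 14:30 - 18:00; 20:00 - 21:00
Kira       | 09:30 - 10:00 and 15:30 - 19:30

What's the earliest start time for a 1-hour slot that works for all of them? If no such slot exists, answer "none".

none

Pablo ∩ Mei: ∅.
Pablo ∩ Mei ∩ Dana: ∅.
Pablo ∩ Mei ∩ Dana ∩ Kira: ∅.
There is no time when everyone is free.
No common window is at least 60 minutes long.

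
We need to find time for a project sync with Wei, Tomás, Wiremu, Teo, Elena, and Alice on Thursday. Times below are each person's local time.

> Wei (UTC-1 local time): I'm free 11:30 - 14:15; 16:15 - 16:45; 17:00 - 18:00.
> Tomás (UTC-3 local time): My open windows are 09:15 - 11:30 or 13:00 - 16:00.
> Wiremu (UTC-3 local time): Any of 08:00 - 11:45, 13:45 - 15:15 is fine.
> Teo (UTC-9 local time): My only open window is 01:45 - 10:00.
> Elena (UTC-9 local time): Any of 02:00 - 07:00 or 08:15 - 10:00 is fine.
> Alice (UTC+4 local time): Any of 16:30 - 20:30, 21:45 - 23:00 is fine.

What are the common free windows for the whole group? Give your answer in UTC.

Wei in UTC: 12:30-15:15, 17:15-17:45, 18:00-19:00 (add 1h to convert from UTC-1).
Tomás in UTC: 12:15-14:30, 16:00-19:00 (add 3h to convert from UTC-3).
Wiremu in UTC: 11:00-14:45, 16:45-18:15 (add 3h to convert from UTC-3).
Teo in UTC: 10:45-19:00 (add 9h to convert from UTC-9).
Elena in UTC: 11:00-16:00, 17:15-19:00 (add 9h to convert from UTC-9).
Alice in UTC: 12:30-16:30, 17:45-19:00 (subtract 4h to convert from UTC+4).
Wei ∩ Tomás: 12:30-14:30, 17:15-17:45, 18:00-19:00.
Wei ∩ Tomás ∩ Wiremu: 12:30-14:30, 17:15-17:45, 18:00-18:15.
Wei ∩ Tomás ∩ Wiremu ∩ Teo: 12:30-14:30, 17:15-17:45, 18:00-18:15.
Wei ∩ Tomás ∩ Wiremu ∩ Teo ∩ Elena: 12:30-14:30, 17:15-17:45, 18:00-18:15.
Wei ∩ Tomás ∩ Wiremu ∩ Teo ∩ Elena ∩ Alice: 12:30-14:30, 18:00-18:15.
Those are the intersection windows.

12:30-14:30, 18:00-18:15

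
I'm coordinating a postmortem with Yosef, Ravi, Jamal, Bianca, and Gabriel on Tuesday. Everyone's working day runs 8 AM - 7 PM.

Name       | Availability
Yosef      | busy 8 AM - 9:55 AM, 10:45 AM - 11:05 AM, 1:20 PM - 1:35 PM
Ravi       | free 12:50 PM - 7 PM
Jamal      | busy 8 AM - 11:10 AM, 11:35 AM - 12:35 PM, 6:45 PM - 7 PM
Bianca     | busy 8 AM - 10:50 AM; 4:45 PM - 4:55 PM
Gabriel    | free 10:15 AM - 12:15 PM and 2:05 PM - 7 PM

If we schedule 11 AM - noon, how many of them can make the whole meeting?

Yosef free: 09:55-10:45, 11:05-13:20, 13:35-19:00 (invert busy blocks within the working day).
Ravi free: 12:50-19:00.
Jamal free: 11:10-11:35, 12:35-18:45 (invert busy blocks within the working day).
Bianca free: 10:50-16:45, 16:55-19:00 (invert busy blocks within the working day).
Gabriel free: 10:15-12:15, 14:05-19:00.
Bianca and Gabriel can make the full 11:00-12:00 slot — that's 2.

2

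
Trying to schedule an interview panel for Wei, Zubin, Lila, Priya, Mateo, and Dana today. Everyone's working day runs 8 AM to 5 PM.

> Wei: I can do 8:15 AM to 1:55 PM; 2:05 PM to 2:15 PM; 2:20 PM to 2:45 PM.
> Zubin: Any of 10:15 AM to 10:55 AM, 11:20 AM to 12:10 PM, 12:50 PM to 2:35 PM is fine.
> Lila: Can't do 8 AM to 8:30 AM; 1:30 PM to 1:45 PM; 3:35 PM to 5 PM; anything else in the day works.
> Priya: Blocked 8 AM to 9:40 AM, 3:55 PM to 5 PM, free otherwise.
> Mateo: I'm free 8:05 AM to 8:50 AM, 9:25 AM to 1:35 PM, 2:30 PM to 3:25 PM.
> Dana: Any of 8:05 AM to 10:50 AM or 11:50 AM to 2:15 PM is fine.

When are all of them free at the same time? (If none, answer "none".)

Wei free: 08:15-13:55, 14:05-14:15, 14:20-14:45.
Zubin free: 10:15-10:55, 11:20-12:10, 12:50-14:35.
Lila free: 08:30-13:30, 13:45-15:35 (invert busy blocks within the working day).
Priya free: 09:40-15:55 (invert busy blocks within the working day).
Mateo free: 08:05-08:50, 09:25-13:35, 14:30-15:25.
Dana free: 08:05-10:50, 11:50-14:15.
Wei ∩ Zubin: 10:15-10:55, 11:20-12:10, 12:50-13:55, 14:05-14:15, 14:20-14:35.
Wei ∩ Zubin ∩ Lila: 10:15-10:55, 11:20-12:10, 12:50-13:30, 13:45-13:55, 14:05-14:15, 14:20-14:35.
Wei ∩ Zubin ∩ Lila ∩ Priya: 10:15-10:55, 11:20-12:10, 12:50-13:30, 13:45-13:55, 14:05-14:15, 14:20-14:35.
Wei ∩ Zubin ∩ Lila ∩ Priya ∩ Mateo: 10:15-10:55, 11:20-12:10, 12:50-13:30, 14:30-14:35.
Wei ∩ Zubin ∩ Lila ∩ Priya ∩ Mateo ∩ Dana: 10:15-10:50, 11:50-12:10, 12:50-13:30.
So the common availability across everyone is 10:15-10:50, 11:50-12:10, 12:50-13:30.

10:15-10:50, 11:50-12:10, 12:50-13:30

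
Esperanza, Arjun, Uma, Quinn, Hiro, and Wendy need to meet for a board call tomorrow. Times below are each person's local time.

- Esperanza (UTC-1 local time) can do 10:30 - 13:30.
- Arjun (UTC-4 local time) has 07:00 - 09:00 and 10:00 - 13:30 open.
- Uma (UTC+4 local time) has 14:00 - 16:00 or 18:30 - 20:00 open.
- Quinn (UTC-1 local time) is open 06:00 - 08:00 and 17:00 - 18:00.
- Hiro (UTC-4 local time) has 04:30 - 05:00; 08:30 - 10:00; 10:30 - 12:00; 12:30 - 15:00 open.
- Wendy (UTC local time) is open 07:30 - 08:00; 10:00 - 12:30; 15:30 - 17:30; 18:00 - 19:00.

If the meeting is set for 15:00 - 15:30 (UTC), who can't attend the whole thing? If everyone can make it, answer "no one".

Esperanza in UTC: 11:30-14:30 (add 1h to convert from UTC-1).
Arjun in UTC: 11:00-13:00, 14:00-17:30 (add 4h to convert from UTC-4).
Uma in UTC: 10:00-12:00, 14:30-16:00 (subtract 4h to convert from UTC+4).
Quinn in UTC: 07:00-09:00, 18:00-19:00 (add 1h to convert from UTC-1).
Hiro in UTC: 08:30-09:00, 12:30-14:00, 14:30-16:00, 16:30-19:00 (add 4h to convert from UTC-4).
Wendy in UTC: 07:30-08:00, 10:00-12:30, 15:30-17:30, 18:00-19:00.
Esperanza: not fully free for 15:00-15:30. Arjun: free for 15:00-15:30. Uma: free for 15:00-15:30. Quinn: not fully free for 15:00-15:30. Hiro: free for 15:00-15:30. Wendy: not fully free for 15:00-15:30.

Esperanza, Quinn, Wendy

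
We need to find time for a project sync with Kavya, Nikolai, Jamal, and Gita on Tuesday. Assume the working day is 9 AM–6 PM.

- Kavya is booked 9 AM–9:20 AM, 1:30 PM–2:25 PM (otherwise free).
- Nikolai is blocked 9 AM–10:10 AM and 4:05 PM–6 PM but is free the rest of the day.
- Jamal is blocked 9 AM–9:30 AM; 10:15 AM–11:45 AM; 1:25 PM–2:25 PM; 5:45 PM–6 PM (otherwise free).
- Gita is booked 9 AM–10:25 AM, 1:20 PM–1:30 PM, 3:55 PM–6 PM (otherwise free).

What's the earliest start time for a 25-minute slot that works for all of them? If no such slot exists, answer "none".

11:45

Kavya free: 09:20-13:30, 14:25-18:00 (invert busy blocks within the working day).
Nikolai free: 10:10-16:05 (invert busy blocks within the working day).
Jamal free: 09:30-10:15, 11:45-13:25, 14:25-17:45 (invert busy blocks within the working day).
Gita free: 10:25-13:20, 13:30-15:55 (invert busy blocks within the working day).
Kavya ∩ Nikolai: 10:10-13:30, 14:25-16:05.
Kavya ∩ Nikolai ∩ Jamal: 10:10-10:15, 11:45-13:25, 14:25-16:05.
Kavya ∩ Nikolai ∩ Jamal ∩ Gita: 11:45-13:20, 14:25-15:55.
Those are the intersection windows.
The first common window of at least 25 minutes is 11:45-13:20, so the earliest start is 11:45.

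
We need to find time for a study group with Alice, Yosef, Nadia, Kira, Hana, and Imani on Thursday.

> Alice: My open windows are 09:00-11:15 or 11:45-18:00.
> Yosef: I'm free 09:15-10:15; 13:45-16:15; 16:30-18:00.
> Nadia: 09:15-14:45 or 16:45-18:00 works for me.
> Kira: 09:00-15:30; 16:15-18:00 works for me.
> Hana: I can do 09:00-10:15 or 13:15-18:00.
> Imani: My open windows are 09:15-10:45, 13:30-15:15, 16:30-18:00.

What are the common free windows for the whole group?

Alice ∩ Yosef: 09:15-10:15, 13:45-16:15, 16:30-18:00.
Alice ∩ Yosef ∩ Nadia: 09:15-10:15, 13:45-14:45, 16:45-18:00.
Alice ∩ Yosef ∩ Nadia ∩ Kira: 09:15-10:15, 13:45-14:45, 16:45-18:00.
Alice ∩ Yosef ∩ Nadia ∩ Kira ∩ Hana: 09:15-10:15, 13:45-14:45, 16:45-18:00.
Alice ∩ Yosef ∩ Nadia ∩ Kira ∩ Hana ∩ Imani: 09:15-10:15, 13:45-14:45, 16:45-18:00.

09:15-10:15, 13:45-14:45, 16:45-18:00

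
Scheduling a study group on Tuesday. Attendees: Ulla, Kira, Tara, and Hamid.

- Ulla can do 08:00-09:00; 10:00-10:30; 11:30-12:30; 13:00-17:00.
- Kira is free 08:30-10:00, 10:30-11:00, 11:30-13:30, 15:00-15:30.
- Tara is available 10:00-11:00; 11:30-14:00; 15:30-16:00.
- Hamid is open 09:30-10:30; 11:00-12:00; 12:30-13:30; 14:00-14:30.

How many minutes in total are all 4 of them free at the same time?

Ulla ∩ Kira: 08:30-09:00, 11:30-12:30, 13:00-13:30, 15:00-15:30.
Ulla ∩ Kira ∩ Tara: 11:30-12:30, 13:00-13:30.
Ulla ∩ Kira ∩ Tara ∩ Hamid: 11:30-12:00, 13:00-13:30.
So the common availability across everyone is 11:30-12:00, 13:00-13:30.
Summing the common windows: 30 + 30 = 60 minutes.

60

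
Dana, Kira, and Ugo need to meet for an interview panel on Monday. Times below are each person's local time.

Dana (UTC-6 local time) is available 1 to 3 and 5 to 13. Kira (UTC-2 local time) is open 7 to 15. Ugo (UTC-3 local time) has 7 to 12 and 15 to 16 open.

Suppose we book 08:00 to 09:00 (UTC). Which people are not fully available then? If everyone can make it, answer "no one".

Dana in UTC: 07:00-09:00, 11:00-19:00 (add 6h to convert from UTC-6).
Kira in UTC: 09:00-17:00 (add 2h to convert from UTC-2).
Ugo in UTC: 10:00-15:00, 18:00-19:00 (add 3h to convert from UTC-3).
Dana: free for 08:00-09:00. Kira: not fully free for 08:00-09:00. Ugo: not fully free for 08:00-09:00.

Kira, Ugo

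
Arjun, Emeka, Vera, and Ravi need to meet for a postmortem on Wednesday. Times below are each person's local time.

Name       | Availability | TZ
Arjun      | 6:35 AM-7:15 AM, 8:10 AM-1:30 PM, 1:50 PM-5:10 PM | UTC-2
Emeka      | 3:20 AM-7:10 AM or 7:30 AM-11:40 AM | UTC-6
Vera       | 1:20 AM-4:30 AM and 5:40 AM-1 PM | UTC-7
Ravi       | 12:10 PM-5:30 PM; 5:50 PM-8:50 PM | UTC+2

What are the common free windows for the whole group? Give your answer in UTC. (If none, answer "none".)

Arjun in UTC: 08:35-09:15, 10:10-15:30, 15:50-19:10 (add 2h to convert from UTC-2).
Emeka in UTC: 09:20-13:10, 13:30-17:40 (add 6h to convert from UTC-6).
Vera in UTC: 08:20-11:30, 12:40-20:00 (add 7h to convert from UTC-7).
Ravi in UTC: 10:10-15:30, 15:50-18:50 (subtract 2h to convert from UTC+2).
Arjun ∩ Emeka: 10:10-13:10, 13:30-15:30, 15:50-17:40.
Arjun ∩ Emeka ∩ Vera: 10:10-11:30, 12:40-13:10, 13:30-15:30, 15:50-17:40.
Arjun ∩ Emeka ∩ Vera ∩ Ravi: 10:10-11:30, 12:40-13:10, 13:30-15:30, 15:50-17:40.

10:10-11:30, 12:40-13:10, 13:30-15:30, 15:50-17:40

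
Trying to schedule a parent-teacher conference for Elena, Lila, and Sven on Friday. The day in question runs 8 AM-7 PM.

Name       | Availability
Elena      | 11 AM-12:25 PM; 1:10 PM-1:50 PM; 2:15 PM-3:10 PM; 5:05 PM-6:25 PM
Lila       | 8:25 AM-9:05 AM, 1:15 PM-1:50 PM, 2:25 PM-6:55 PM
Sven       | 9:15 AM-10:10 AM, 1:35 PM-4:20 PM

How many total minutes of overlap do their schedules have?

60

Elena ∩ Lila: 13:15-13:50, 14:25-15:10, 17:05-18:25.
Elena ∩ Lila ∩ Sven: 13:35-13:50, 14:25-15:10.
Summing the common windows: 15 + 45 = 60 minutes.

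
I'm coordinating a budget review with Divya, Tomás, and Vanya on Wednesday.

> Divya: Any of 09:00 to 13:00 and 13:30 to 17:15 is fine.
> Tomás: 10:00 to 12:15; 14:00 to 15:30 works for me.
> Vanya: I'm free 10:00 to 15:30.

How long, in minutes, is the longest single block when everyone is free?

Divya ∩ Tomás: 10:00-12:15, 14:00-15:30.
Divya ∩ Tomás ∩ Vanya: 10:00-12:15, 14:00-15:30.
So the common availability across everyone is 10:00-12:15, 14:00-15:30.
The longest is 10:00-12:15 at 135 minutes.

135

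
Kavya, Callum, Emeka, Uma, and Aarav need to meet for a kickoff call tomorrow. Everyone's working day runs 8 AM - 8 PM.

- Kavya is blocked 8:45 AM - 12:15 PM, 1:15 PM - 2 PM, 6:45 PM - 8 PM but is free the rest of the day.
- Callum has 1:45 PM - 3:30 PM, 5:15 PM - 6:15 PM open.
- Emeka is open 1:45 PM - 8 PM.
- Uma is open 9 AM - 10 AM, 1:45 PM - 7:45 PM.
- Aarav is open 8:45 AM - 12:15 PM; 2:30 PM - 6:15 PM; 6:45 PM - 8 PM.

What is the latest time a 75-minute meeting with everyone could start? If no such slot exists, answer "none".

none

Kavya free: 08:00-08:45, 12:15-13:15, 14:00-18:45 (invert busy blocks within the working day).
Callum free: 13:45-15:30, 17:15-18:15.
Emeka free: 13:45-20:00.
Uma free: 09:00-10:00, 13:45-19:45.
Aarav free: 08:45-12:15, 14:30-18:15, 18:45-20:00.
Kavya ∩ Callum: 14:00-15:30, 17:15-18:15.
Kavya ∩ Callum ∩ Emeka: 14:00-15:30, 17:15-18:15.
Kavya ∩ Callum ∩ Emeka ∩ Uma: 14:00-15:30, 17:15-18:15.
Kavya ∩ Callum ∩ Emeka ∩ Uma ∩ Aarav: 14:30-15:30, 17:15-18:15.
No common window is at least 75 minutes long.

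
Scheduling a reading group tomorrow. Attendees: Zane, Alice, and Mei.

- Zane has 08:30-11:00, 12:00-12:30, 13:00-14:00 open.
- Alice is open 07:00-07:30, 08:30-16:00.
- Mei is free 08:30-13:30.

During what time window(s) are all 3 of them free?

08:30-11:00, 12:00-12:30, 13:00-13:30

Zane ∩ Alice: 08:30-11:00, 12:00-12:30, 13:00-14:00.
Zane ∩ Alice ∩ Mei: 08:30-11:00, 12:00-12:30, 13:00-13:30.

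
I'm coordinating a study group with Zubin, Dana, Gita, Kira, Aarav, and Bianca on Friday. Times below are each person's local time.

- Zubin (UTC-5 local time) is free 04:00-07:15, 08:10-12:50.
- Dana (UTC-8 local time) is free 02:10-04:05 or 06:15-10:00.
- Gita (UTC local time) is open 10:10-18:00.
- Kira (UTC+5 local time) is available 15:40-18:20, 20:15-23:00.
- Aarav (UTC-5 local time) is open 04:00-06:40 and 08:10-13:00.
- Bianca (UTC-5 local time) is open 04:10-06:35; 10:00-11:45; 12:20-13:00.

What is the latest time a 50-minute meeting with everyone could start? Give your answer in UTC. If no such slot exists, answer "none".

Zubin in UTC: 09:00-12:15, 13:10-17:50 (add 5h to convert from UTC-5).
Dana in UTC: 10:10-12:05, 14:15-18:00 (add 8h to convert from UTC-8).
Gita in UTC: 10:10-18:00.
Kira in UTC: 10:40-13:20, 15:15-18:00 (subtract 5h to convert from UTC+5).
Aarav in UTC: 09:00-11:40, 13:10-18:00 (add 5h to convert from UTC-5).
Bianca in UTC: 09:10-11:35, 15:00-16:45, 17:20-18:00 (add 5h to convert from UTC-5).
Zubin ∩ Dana: 10:10-12:05, 14:15-17:50.
Zubin ∩ Dana ∩ Gita: 10:10-12:05, 14:15-17:50.
Zubin ∩ Dana ∩ Gita ∩ Kira: 10:40-12:05, 15:15-17:50.
Zubin ∩ Dana ∩ Gita ∩ Kira ∩ Aarav: 10:40-11:40, 15:15-17:50.
Zubin ∩ Dana ∩ Gita ∩ Kira ∩ Aarav ∩ Bianca: 10:40-11:35, 15:15-16:45, 17:20-17:50.
The last common window of at least 50 minutes is 15:15-16:45; a 50-minute meeting can start as late as 15:55 and still end by 16:45.

15:55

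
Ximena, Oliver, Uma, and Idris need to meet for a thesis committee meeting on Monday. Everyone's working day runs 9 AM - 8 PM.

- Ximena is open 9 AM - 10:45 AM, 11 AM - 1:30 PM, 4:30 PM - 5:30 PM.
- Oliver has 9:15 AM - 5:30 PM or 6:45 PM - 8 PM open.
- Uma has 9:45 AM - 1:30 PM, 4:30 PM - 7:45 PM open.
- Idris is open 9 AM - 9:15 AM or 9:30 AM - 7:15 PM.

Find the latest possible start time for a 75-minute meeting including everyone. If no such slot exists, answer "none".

Ximena ∩ Oliver: 09:15-10:45, 11:00-13:30, 16:30-17:30.
Ximena ∩ Oliver ∩ Uma: 09:45-10:45, 11:00-13:30, 16:30-17:30.
Ximena ∩ Oliver ∩ Uma ∩ Idris: 09:45-10:45, 11:00-13:30, 16:30-17:30.
The last common window of at least 75 minutes is 11:00-13:30; a 75-minute meeting can start as late as 12:15 and still end by 13:30.

12:15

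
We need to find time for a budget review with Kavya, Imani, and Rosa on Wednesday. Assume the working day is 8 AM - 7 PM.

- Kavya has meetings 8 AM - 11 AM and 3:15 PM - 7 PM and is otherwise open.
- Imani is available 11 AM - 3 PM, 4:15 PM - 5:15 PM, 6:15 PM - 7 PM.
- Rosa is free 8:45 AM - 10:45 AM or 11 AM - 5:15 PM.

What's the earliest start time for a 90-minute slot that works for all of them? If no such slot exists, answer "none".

11:00

Kavya free: 11:00-15:15 (invert busy blocks within the working day).
Imani free: 11:00-15:00, 16:15-17:15, 18:15-19:00.
Rosa free: 08:45-10:45, 11:00-17:15.
Kavya ∩ Imani: 11:00-15:00.
Kavya ∩ Imani ∩ Rosa: 11:00-15:00.
The first common window of at least 90 minutes is 11:00-15:00, so the earliest start is 11:00.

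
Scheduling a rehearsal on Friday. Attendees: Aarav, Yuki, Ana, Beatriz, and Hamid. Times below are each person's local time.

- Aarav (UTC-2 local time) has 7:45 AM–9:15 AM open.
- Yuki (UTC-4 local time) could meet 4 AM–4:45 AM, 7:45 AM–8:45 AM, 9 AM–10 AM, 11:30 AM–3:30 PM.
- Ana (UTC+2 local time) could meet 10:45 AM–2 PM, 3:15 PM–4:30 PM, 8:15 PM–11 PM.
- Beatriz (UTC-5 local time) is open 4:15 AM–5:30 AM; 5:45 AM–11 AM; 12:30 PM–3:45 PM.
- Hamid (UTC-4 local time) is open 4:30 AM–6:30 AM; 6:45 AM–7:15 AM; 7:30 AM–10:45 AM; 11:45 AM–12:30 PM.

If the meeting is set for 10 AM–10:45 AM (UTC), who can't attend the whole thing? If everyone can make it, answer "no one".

Beatriz, Hamid, Yuki

Aarav in UTC: 09:45-11:15 (add 2h to convert from UTC-2).
Yuki in UTC: 08:00-08:45, 11:45-12:45, 13:00-14:00, 15:30-19:30 (add 4h to convert from UTC-4).
Ana in UTC: 08:45-12:00, 13:15-14:30, 18:15-21:00 (subtract 2h to convert from UTC+2).
Beatriz in UTC: 09:15-10:30, 10:45-16:00, 17:30-20:45 (add 5h to convert from UTC-5).
Hamid in UTC: 08:30-10:30, 10:45-11:15, 11:30-14:45, 15:45-16:30 (add 4h to convert from UTC-4).
Aarav: free for 10:00-10:45. Yuki: not fully free for 10:00-10:45. Ana: free for 10:00-10:45. Beatriz: not fully free for 10:00-10:45. Hamid: not fully free for 10:00-10:45.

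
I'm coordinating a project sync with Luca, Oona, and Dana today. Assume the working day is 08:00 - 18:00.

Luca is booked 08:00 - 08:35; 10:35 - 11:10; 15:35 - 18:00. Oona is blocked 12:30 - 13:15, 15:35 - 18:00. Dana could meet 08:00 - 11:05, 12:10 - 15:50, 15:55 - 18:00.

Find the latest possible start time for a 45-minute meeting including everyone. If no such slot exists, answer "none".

Luca free: 08:35-10:35, 11:10-15:35 (invert busy blocks within the working day).
Oona free: 08:00-12:30, 13:15-15:35 (invert busy blocks within the working day).
Dana free: 08:00-11:05, 12:10-15:50, 15:55-18:00.
Luca ∩ Oona: 08:35-10:35, 11:10-12:30, 13:15-15:35.
Luca ∩ Oona ∩ Dana: 08:35-10:35, 12:10-12:30, 13:15-15:35.
The last common window of at least 45 minutes is 13:15-15:35; a 45-minute meeting can start as late as 14:50 and still end by 15:35.

14:50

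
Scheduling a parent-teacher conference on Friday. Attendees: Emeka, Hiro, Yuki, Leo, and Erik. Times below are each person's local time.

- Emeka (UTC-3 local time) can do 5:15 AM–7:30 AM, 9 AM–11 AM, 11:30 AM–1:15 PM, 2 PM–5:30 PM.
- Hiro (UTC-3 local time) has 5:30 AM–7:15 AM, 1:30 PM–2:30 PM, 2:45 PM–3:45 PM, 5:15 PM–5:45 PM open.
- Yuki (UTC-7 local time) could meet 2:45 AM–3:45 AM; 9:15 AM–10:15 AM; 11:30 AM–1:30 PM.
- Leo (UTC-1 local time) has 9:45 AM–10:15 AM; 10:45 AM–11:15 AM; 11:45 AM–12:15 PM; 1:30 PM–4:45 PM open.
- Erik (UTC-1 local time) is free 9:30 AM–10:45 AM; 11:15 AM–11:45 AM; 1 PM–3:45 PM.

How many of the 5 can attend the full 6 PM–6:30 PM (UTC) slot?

Emeka in UTC: 08:15-10:30, 12:00-14:00, 14:30-16:15, 17:00-20:30 (add 3h to convert from UTC-3).
Hiro in UTC: 08:30-10:15, 16:30-17:30, 17:45-18:45, 20:15-20:45 (add 3h to convert from UTC-3).
Yuki in UTC: 09:45-10:45, 16:15-17:15, 18:30-20:30 (add 7h to convert from UTC-7).
Leo in UTC: 10:45-11:15, 11:45-12:15, 12:45-13:15, 14:30-17:45 (add 1h to convert from UTC-1).
Erik in UTC: 10:30-11:45, 12:15-12:45, 14:00-16:45 (add 1h to convert from UTC-1).
Emeka and Hiro can make the full 18:00-18:30 slot — that's 2.

2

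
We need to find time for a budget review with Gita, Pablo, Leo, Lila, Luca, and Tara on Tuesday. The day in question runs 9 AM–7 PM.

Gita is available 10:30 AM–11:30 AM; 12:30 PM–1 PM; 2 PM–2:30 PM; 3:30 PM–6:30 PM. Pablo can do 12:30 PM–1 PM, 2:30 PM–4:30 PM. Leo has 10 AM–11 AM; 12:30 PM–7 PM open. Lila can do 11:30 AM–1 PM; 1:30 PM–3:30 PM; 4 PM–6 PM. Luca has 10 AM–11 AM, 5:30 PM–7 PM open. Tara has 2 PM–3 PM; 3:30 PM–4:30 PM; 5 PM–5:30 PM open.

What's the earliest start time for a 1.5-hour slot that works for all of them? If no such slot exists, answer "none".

none

Gita ∩ Pablo: 12:30-13:00, 15:30-16:30.
Gita ∩ Pablo ∩ Leo: 12:30-13:00, 15:30-16:30.
Gita ∩ Pablo ∩ Leo ∩ Lila: 12:30-13:00, 16:00-16:30.
Gita ∩ Pablo ∩ Leo ∩ Lila ∩ Luca: ∅.
Gita ∩ Pablo ∩ Leo ∩ Lila ∩ Luca ∩ Tara: ∅.
There is no time when everyone is free.
No common window is at least 90 minutes long.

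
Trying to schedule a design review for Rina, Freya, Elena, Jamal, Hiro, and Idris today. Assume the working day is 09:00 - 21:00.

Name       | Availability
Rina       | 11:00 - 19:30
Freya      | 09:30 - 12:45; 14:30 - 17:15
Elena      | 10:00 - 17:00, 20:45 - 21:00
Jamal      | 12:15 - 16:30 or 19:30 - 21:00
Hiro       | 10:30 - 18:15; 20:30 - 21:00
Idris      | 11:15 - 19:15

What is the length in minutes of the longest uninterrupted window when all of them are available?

Rina ∩ Freya: 11:00-12:45, 14:30-17:15.
Rina ∩ Freya ∩ Elena: 11:00-12:45, 14:30-17:00.
Rina ∩ Freya ∩ Elena ∩ Jamal: 12:15-12:45, 14:30-16:30.
Rina ∩ Freya ∩ Elena ∩ Jamal ∩ Hiro: 12:15-12:45, 14:30-16:30.
Rina ∩ Freya ∩ Elena ∩ Jamal ∩ Hiro ∩ Idris: 12:15-12:45, 14:30-16:30.
The longest is 14:30-16:30 at 120 minutes.

120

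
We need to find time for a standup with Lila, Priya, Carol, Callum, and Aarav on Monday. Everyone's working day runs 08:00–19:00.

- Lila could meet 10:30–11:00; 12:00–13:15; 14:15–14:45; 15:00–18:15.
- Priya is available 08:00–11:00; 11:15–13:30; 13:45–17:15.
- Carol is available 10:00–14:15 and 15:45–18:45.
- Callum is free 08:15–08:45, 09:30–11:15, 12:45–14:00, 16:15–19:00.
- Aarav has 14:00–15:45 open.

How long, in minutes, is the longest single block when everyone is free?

Lila ∩ Priya: 10:30-11:00, 12:00-13:15, 14:15-14:45, 15:00-17:15.
Lila ∩ Priya ∩ Carol: 10:30-11:00, 12:00-13:15, 15:45-17:15.
Lila ∩ Priya ∩ Carol ∩ Callum: 10:30-11:00, 12:45-13:15, 16:15-17:15.
Lila ∩ Priya ∩ Carol ∩ Callum ∩ Aarav: ∅.
There is no time when everyone is free.
No common window exists, so the longest block is 0 minutes.

0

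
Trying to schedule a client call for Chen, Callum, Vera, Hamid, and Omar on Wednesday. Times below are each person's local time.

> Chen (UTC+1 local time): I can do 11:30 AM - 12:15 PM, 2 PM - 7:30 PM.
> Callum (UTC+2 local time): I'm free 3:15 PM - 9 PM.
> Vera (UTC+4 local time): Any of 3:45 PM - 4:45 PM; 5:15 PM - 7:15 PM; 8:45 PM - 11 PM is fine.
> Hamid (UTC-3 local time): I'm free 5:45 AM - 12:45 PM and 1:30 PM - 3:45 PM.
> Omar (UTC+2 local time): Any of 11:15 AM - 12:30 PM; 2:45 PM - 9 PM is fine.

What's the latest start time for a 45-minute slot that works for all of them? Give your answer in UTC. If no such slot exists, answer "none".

Chen in UTC: 10:30-11:15, 13:00-18:30 (subtract 1h to convert from UTC+1).
Callum in UTC: 13:15-19:00 (subtract 2h to convert from UTC+2).
Vera in UTC: 11:45-12:45, 13:15-15:15, 16:45-19:00 (subtract 4h to convert from UTC+4).
Hamid in UTC: 08:45-15:45, 16:30-18:45 (add 3h to convert from UTC-3).
Omar in UTC: 09:15-10:30, 12:45-19:00 (subtract 2h to convert from UTC+2).
Chen ∩ Callum: 13:15-18:30.
Chen ∩ Callum ∩ Vera: 13:15-15:15, 16:45-18:30.
Chen ∩ Callum ∩ Vera ∩ Hamid: 13:15-15:15, 16:45-18:30.
Chen ∩ Callum ∩ Vera ∩ Hamid ∩ Omar: 13:15-15:15, 16:45-18:30.
Those are the intersection windows.
The last common window of at least 45 minutes is 16:45-18:30; a 45-minute meeting can start as late as 17:45 and still end by 18:30.

17:45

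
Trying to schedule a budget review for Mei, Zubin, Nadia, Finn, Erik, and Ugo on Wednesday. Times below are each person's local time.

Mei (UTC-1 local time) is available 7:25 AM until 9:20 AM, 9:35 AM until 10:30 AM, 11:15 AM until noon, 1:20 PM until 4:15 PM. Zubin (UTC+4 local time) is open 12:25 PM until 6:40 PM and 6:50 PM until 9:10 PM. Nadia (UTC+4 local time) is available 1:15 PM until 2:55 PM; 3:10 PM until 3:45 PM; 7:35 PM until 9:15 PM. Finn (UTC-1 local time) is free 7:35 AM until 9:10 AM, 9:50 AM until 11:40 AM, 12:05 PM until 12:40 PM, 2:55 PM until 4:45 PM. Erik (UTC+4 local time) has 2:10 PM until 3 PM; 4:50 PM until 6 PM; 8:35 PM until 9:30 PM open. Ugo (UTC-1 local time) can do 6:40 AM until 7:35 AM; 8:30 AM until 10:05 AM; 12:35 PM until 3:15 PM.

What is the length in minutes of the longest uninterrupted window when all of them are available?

Mei in UTC: 08:25-10:20, 10:35-11:30, 12:15-13:00, 14:20-17:15 (add 1h to convert from UTC-1).
Zubin in UTC: 08:25-14:40, 14:50-17:10 (subtract 4h to convert from UTC+4).
Nadia in UTC: 09:15-10:55, 11:10-11:45, 15:35-17:15 (subtract 4h to convert from UTC+4).
Finn in UTC: 08:35-10:10, 10:50-12:40, 13:05-13:40, 15:55-17:45 (add 1h to convert from UTC-1).
Erik in UTC: 10:10-11:00, 12:50-14:00, 16:35-17:30 (subtract 4h to convert from UTC+4).
Ugo in UTC: 07:40-08:35, 09:30-11:05, 13:35-16:15 (add 1h to convert from UTC-1).
Mei ∩ Zubin: 08:25-10:20, 10:35-11:30, 12:15-13:00, 14:20-14:40, 14:50-17:10.
Mei ∩ Zubin ∩ Nadia: 09:15-10:20, 10:35-10:55, 11:10-11:30, 15:35-17:10.
Mei ∩ Zubin ∩ Nadia ∩ Finn: 09:15-10:10, 10:50-10:55, 11:10-11:30, 15:55-17:10.
Mei ∩ Zubin ∩ Nadia ∩ Finn ∩ Erik: 10:50-10:55, 16:35-17:10.
Mei ∩ Zubin ∩ Nadia ∩ Finn ∩ Erik ∩ Ugo: 10:50-10:55.
Those are the intersection windows.
The longest is 10:50-10:55 at 5 minutes.

5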